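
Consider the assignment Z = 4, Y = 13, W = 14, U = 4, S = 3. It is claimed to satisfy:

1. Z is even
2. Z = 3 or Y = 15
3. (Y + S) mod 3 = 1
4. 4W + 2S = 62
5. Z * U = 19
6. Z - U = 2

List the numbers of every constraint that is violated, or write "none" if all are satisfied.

No — constraints 2, 5, and 6 are not satisfied.

1. Z = 4 is even  holds
2. Z = 4 ≠ 3 and Y = 13 ≠ 15; both disjuncts false  fails
3. Y + S = 16; 16 mod 3 = 1  holds
4. 4W + 2S = 4(14) + 2(3) = 62  holds
5. Z * U = 4 * 4 = 16, not 19  fails
6. Z - U = 4 - 4 = 0, not 2  fails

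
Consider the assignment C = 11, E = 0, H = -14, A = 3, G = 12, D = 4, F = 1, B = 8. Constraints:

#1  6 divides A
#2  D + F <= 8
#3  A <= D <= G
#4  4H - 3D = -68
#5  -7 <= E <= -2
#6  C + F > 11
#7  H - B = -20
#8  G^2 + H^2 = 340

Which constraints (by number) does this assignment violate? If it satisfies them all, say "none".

#1 3 = 6*0 + 3, so 6 does not divide 3 — fails.
#2 D + F = 4 + 1 = 5; 5 ≤ 8 — holds.
#3 values 3 <= 4 <= 12 — holds.
#4 4H - 3D = 4(-14) - 3(4) = -68 — holds.
#5 E = 0 is outside [-7, -2] — fails.
#6 C + F = 11 + 1 = 12; 12 > 11 — holds.
#7 H - B = -14 - 8 = -22, not -20 — fails.
#8 G^2 + H^2 = 12^2 + (-14)^2 = 144 + 196 = 340 — holds.

No — constraints 1, 5, 7 are not satisfied.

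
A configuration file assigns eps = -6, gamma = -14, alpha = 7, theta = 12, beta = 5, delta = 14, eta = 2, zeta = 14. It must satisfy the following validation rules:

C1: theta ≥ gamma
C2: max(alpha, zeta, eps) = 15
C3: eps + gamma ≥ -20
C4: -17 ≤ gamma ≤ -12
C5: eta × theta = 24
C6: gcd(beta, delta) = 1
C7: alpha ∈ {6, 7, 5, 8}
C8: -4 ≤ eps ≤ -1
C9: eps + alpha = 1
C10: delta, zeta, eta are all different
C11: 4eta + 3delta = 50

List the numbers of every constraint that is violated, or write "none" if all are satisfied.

No — constraints 2, 8, and 10 are not satisfied.

C1: theta = 12, gamma = -14; 12 ≥ -14 — OK.
C2: max(7, 14, -6) = 14, not 15 — violated.
C3: eps + gamma = -6 + (-14) = -20; -20 ≥ -20 — OK.
C4: gamma = -14 lies in [-17, -12] — OK.
C5: eta × theta = 2 × 12 = 24 — OK.
C6: gcd(5, 14) = 1 — OK.
C7: alpha = 7 is in {6, 7, 5, 8} — OK.
C8: eps = -6 is outside [-4, -1] — violated.
C9: eps + alpha = -6 + 7 = 1 — OK.
C10: delta = zeta = 14, not all different — violated.
C11: 4eta + 3delta = 4(2) + 3(14) = 50 — OK.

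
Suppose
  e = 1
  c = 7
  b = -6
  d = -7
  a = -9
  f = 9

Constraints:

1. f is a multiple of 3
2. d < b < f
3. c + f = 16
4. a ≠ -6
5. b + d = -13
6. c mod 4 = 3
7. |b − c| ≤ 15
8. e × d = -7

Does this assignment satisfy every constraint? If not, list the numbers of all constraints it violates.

1. 9 / 3 = 3, so 3 divides 9 — OK.
2. values -7 < -6 < 9 — OK.
3. c + f = 7 + 9 = 16 — OK.
4. a = -9, and -9 ≠ -6 — OK.
5. b + d = -6 + (-7) = -13 — OK.
6. 7 mod 4 = 3 — OK.
7. |-6 − 7| = 13; 13 ≤ 15 — OK.
8. e × d = 1 × (-7) = -7 — OK.

All constraints are satisfied.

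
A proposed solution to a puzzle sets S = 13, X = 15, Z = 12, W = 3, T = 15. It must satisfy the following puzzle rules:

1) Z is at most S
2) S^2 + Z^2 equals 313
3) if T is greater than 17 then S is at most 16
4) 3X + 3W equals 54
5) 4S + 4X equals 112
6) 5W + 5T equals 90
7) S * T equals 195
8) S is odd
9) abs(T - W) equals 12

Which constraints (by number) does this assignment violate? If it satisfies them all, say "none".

1) Z = 12, S = 13; 12 ≤ 13 — holds.
2) S^2 + Z^2 = 13^2 + 12^2 = 169 + 144 = 313 — holds.
3) T = 15, not > 17; antecedent false, conditional vacuously true — holds.
4) 3X + 3W = 3(15) + 3(3) = 54 — holds.
5) 4S + 4X = 4(13) + 4(15) = 112 — holds.
6) 5W + 5T = 5(3) + 5(15) = 90 — holds.
7) S * T = 13 * 15 = 195 — holds.
8) S = 13 is odd — holds.
9) abs(15 - 3) = 12 — holds.

All constraints are satisfied.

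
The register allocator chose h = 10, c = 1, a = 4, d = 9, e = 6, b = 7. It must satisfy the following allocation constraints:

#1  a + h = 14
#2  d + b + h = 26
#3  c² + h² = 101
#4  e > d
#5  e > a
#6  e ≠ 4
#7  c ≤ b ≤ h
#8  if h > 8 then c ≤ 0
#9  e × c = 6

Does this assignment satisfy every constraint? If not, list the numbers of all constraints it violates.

#1 a + h = 4 + 10 = 14 — holds.
#2 d + b + h = 9 + 7 + 10 = 26 — holds.
#3 c² + h² = 1² + 10² = 1 + 100 = 101 — holds.
#4 e = 6, d = 9; 6 ≤ 9 (want >) — does not hold.
#5 e = 6, a = 4; 6 > 4 — holds.
#6 e = 6, and 6 ≠ 4 — holds.
#7 values 1 ≤ 7 ≤ 10 — holds.
#8 h = 10 > 8, so we need c ≤ 0; but c = 1 > 0 — does not hold.
#9 e × c = 6 × 1 = 6 — holds.

The assignment fails constraints 4 and 8.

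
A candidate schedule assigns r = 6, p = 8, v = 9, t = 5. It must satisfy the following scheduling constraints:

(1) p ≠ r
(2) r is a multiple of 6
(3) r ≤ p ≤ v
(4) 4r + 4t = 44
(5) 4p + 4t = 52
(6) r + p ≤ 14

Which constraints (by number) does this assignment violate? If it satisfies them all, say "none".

(1) p = 8, r = 6; distinct — holds.
(2) 6 / 6 = 1, so 6 divides 6 — holds.
(3) values 6 ≤ 8 ≤ 9 — holds.
(4) 4r + 4t = 4(6) + 4(5) = 44 — holds.
(5) 4p + 4t = 4(8) + 4(5) = 52 — holds.
(6) r + p = 6 + 8 = 14; 14 ≤ 14 — holds.

No violations.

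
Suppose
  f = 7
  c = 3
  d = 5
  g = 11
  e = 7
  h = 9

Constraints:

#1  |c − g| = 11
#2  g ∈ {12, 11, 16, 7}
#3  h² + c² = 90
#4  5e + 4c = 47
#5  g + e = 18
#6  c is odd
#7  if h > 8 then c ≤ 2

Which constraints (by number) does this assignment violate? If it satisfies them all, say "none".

Violated: 1 and 7.

#1 |3 − 11| = 8, not 11  ✘
#2 g = 11 is in {12, 11, 16, 7}  ✔
#3 h² + c² = 9² + 3² = 81 + 9 = 90  ✔
#4 5e + 4c = 5(7) + 4(3) = 47  ✔
#5 g + e = 11 + 7 = 18  ✔
#6 c = 3 is odd  ✔
#7 h = 9 > 8, so we need c ≤ 2; but c = 3 > 2  ✘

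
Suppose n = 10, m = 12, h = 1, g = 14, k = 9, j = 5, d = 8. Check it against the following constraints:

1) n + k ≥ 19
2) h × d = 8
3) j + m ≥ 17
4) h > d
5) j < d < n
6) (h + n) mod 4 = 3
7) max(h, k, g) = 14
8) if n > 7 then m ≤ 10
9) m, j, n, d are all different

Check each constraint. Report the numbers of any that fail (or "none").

1) n + k = 10 + 9 = 19; 19 ≥ 19 — satisfied.
2) h × d = 1 × 8 = 8 — satisfied.
3) j + m = 5 + 12 = 17; 17 ≥ 17 — satisfied.
4) h = 1, d = 8; 1 ≤ 8 (want >) — violated.
5) values 5 < 8 < 10 — satisfied.
6) h + n = 11; 11 mod 4 = 3 — satisfied.
7) max(1, 9, 14) = 14 — satisfied.
8) n = 10 > 7, so we need m ≤ 10; but m = 12 > 10 — violated.
9) values 12, 5, 10, 8 are pairwise distinct — satisfied.

Constraints 4 and 8 do not hold.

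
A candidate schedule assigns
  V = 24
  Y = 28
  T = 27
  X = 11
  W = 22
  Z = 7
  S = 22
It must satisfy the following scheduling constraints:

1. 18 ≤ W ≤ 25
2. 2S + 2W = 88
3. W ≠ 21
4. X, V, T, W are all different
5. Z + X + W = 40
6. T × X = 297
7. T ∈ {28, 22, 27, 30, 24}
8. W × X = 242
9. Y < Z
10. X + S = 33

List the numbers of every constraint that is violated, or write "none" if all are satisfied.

1. W = 22 lies in [18, 25]  OK
2. 2S + 2W = 2(22) + 2(22) = 88  OK
3. W = 22, and 22 ≠ 21  OK
4. values 11, 24, 27, 22 are pairwise distinct  OK
5. Z + X + W = 7 + 11 + 22 = 40  OK
6. T × X = 27 × 11 = 297  OK
7. T = 27 is in {28, 22, 27, 30, 24}  OK
8. W × X = 22 × 11 = 242  OK
9. Y = 28, Z = 7; 28 ≥ 7 (want <)  FAIL
10. X + S = 11 + 22 = 33  OK

Constraint 9 does not hold.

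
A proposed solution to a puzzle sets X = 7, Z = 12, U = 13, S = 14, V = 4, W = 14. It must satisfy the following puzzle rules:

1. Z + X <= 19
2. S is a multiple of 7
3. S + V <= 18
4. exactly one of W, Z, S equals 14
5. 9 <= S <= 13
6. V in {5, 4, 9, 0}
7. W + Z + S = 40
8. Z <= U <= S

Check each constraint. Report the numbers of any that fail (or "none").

1. Z + X = 12 + 7 = 19; 19 ≤ 19  ✔
2. 14 / 7 = 2, so 7 divides 14  ✔
3. S + V = 14 + 4 = 18; 18 ≤ 18  ✔
4. W=14, Z=12, S=14; 2 of them equal 14, not exactly one  ✘
5. S = 14 is outside [9, 13]  ✘
6. V = 4 is in {5, 4, 9, 0}  ✔
7. W + Z + S = 14 + 12 + 14 = 40  ✔
8. values 12 <= 13 <= 14  ✔

Constraints 4, 5 are violated.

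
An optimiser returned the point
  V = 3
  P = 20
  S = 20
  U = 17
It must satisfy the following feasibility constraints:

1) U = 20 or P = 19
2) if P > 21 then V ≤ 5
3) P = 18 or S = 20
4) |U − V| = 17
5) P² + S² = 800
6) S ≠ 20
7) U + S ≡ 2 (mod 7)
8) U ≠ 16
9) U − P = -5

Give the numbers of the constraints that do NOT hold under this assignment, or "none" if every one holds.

1) U = 17 ≠ 20 and P = 20 ≠ 19; both disjuncts false  no
2) P = 20, not > 21; antecedent false, conditional vacuously true  yes
3) P = 20 ≠ 18, but S = 20 = 20 (second disjunct)  yes
4) |17 − 3| = 14, not 17  no
5) P² + S² = 20² + 20² = 400 + 400 = 800  yes
6) S = 20, but 20 is required to differ  no
7) U + S = 37; 37 mod 7 = 2  yes
8) U = 17, and 17 ≠ 16  yes
9) U − P = 17 − 20 = -3, not -5  no

Constraints 1, 4, 6, and 9 do not hold.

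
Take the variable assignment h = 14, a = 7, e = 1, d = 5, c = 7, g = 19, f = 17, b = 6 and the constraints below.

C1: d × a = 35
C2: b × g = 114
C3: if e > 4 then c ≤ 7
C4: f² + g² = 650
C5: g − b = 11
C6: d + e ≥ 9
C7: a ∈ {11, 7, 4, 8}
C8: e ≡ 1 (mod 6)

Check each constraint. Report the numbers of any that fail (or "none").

C1: d × a = 5 × 7 = 35 — holds.
C2: b × g = 6 × 19 = 114 — holds.
C3: e = 1, not > 4; antecedent false, conditional vacuously true — holds.
C4: f² + g² = 17² + 19² = 289 + 361 = 650 — holds.
C5: g − b = 19 − 6 = 13, not 11 — does not hold.
C6: d + e = 5 + 1 = 6; 6 < 9, bound 9 not met — does not hold.
C7: a = 7 is in {11, 7, 4, 8} — holds.
C8: 1 mod 6 = 1 — holds.

Constraints 5 and 6 are violated.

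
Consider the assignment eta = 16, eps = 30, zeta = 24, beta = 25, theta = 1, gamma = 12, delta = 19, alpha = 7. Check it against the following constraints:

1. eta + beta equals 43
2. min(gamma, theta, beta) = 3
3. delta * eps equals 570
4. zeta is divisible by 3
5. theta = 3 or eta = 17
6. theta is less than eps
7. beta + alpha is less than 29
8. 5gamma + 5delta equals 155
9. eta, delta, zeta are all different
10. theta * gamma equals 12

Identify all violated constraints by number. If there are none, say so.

1. eta + beta = 16 + 25 = 41, not 43  no
2. min(12, 1, 25) = 1, not 3  no
3. delta * eps = 19 * 30 = 570  yes
4. 24 / 3 = 8, so 3 divides 24  yes
5. theta = 1 ≠ 3 and eta = 16 ≠ 17; both disjuncts false  no
6. theta = 1, eps = 30; 1 < 30  yes
7. beta + alpha = 25 + 7 = 32; 32 ≥ 29, bound 29 not met  no
8. 5gamma + 5delta = 5(12) + 5(19) = 155  yes
9. values 16, 19, 24 are pairwise distinct  yes
10. theta * gamma = 1 * 12 = 12  yes

Violated: 1, 2, 5, and 7.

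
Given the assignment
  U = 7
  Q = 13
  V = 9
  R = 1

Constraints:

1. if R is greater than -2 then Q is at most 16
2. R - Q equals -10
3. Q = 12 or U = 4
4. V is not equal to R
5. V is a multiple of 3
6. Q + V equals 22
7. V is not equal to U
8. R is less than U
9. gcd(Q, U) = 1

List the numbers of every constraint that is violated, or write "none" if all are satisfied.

1. R = 1 > -2, so we need Q ≤ 16; Q = 13 ≤ 16 — OK.
2. R - Q = 1 - 13 = -12, not -10 — violated.
3. Q = 13 ≠ 12 and U = 7 ≠ 4; both disjuncts false — violated.
4. V = 9, R = 1; distinct — OK.
5. 9 / 3 = 3, so 3 divides 9 — OK.
6. Q + V = 13 + 9 = 22 — OK.
7. V = 9, U = 7; distinct — OK.
8. R = 1, U = 7; 1 < 7 — OK.
9. gcd(13, 7) = 1 — OK.

No — constraints 2 and 3 are not satisfied.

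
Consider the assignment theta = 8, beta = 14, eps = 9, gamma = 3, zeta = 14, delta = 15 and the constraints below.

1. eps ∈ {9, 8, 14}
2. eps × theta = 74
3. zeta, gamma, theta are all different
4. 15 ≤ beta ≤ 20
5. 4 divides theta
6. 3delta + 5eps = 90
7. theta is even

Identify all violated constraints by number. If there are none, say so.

The assignment fails constraints 2, 4.

1. eps = 9 is in {9, 8, 14} — satisfied.
2. eps × theta = 9 × 8 = 72, not 74 — violated.
3. values 14, 3, 8 are pairwise distinct — satisfied.
4. beta = 14 is outside [15, 20] — violated.
5. 8 / 4 = 2, so 4 divides 8 — satisfied.
6. 3delta + 5eps = 3(15) + 5(9) = 90 — satisfied.
7. theta = 8 is even — satisfied.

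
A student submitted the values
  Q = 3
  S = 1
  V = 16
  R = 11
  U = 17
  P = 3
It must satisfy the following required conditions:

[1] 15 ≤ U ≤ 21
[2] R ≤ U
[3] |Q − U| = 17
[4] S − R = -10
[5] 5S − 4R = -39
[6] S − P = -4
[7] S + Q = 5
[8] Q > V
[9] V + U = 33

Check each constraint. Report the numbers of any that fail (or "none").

[1] U = 17 lies in [15, 21] — OK.
[2] R = 11, U = 17; 11 ≤ 17 — OK.
[3] |3 − 17| = 14, not 17 — violated.
[4] S − R = 1 − 11 = -10 — OK.
[5] 5S − 4R = 5(1) − 4(11) = -39 — OK.
[6] S − P = 1 − 3 = -2, not -4 — violated.
[7] S + Q = 1 + 3 = 4, not 5 — violated.
[8] Q = 3, V = 16; 3 ≤ 16 (want >) — violated.
[9] V + U = 16 + 17 = 33 — OK.

Violated: 3, 6, 7, and 8.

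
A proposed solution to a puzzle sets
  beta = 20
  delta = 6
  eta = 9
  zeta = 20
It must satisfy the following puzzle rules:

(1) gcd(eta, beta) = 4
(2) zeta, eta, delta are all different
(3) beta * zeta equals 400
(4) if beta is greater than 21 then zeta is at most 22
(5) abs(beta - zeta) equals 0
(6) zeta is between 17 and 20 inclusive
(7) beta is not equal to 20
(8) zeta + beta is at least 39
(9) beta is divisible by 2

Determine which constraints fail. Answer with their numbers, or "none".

Constraints 1 and 7 are violated.

(1) gcd(9, 20) = 1, not 4  ✗
(2) values 20, 9, 6 are pairwise distinct  ✓
(3) beta * zeta = 20 * 20 = 400  ✓
(4) beta = 20, not > 21; antecedent false, conditional vacuously true  ✓
(5) abs(20 - 20) = 0  ✓
(6) zeta = 20 lies in [17, 20]  ✓
(7) beta = 20, but 20 is required to differ  ✗
(8) zeta + beta = 20 + 20 = 40; 40 ≥ 39  ✓
(9) 20 / 2 = 10, so 2 divides 20  ✓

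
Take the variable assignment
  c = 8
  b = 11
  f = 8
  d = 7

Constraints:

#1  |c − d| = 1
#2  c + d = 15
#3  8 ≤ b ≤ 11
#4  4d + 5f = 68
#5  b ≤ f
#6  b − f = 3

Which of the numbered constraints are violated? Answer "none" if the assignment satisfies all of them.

#1 |8 − 7| = 1  true
#2 c + d = 8 + 7 = 15  true
#3 b = 11 lies in [8, 11]  true
#4 4d + 5f = 4(7) + 5(8) = 68  true
#5 b = 11, f = 8; 11 > 8 (want ≤)  false
#6 b − f = 11 − 8 = 3  true

Violated: 5.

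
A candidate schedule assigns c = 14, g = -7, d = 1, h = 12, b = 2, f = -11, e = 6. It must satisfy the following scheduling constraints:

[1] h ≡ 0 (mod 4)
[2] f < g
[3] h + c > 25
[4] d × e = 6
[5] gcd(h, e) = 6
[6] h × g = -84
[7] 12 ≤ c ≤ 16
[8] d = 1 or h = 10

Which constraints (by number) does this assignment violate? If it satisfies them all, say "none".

All constraints are satisfied.

[1] 12 mod 4 = 0  true
[2] f = -11, g = -7; -11 < -7  true
[3] h + c = 12 + 14 = 26; 26 > 25  true
[4] d × e = 1 × 6 = 6  true
[5] gcd(12, 6) = 6  true
[6] h × g = 12 × (-7) = -84  true
[7] c = 14 lies in [12, 16]  true
[8] d = 1 = 1 (first disjunct)  true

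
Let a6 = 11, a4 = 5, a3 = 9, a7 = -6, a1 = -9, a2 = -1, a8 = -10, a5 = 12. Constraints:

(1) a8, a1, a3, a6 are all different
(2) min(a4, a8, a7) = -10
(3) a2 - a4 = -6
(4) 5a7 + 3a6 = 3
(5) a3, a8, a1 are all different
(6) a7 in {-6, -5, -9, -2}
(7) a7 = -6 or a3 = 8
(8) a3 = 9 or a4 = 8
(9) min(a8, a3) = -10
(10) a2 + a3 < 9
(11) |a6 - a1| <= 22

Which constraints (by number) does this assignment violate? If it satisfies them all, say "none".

(1) values -10, -9, 9, 11 are pairwise distinct — holds.
(2) min(5, -10, -6) = -10 — holds.
(3) a2 - a4 = -1 - 5 = -6 — holds.
(4) 5a7 + 3a6 = 5(-6) + 3(11) = 3 — holds.
(5) values 9, -10, -9 are pairwise distinct — holds.
(6) a7 = -6 is in {-6, -5, -9, -2} — holds.
(7) a7 = -6 = -6 (first disjunct) — holds.
(8) a3 = 9 = 9 (first disjunct) — holds.
(9) min(-10, 9) = -10 — holds.
(10) a2 + a3 = -1 + 9 = 8; 8 < 9 — holds.
(11) |11 - (-9)| = 20; 20 ≤ 22 — holds.

The assignment satisfies every constraint.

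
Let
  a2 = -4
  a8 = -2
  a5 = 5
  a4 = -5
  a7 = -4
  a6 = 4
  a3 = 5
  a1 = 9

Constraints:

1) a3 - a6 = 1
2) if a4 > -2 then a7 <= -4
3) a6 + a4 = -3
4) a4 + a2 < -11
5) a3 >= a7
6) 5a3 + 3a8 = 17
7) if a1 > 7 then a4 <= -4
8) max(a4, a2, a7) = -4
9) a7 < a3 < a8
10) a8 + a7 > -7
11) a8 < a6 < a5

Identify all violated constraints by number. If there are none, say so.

1) a3 - a6 = 5 - 4 = 1 — holds.
2) a4 = -5, not > -2; antecedent false, conditional vacuously true — holds.
3) a6 + a4 = 4 + (-5) = -1, not -3 — does not hold.
4) a4 + a2 = -5 + (-4) = -9; -9 ≥ -11, bound -11 not met — does not hold.
5) a3 = 5, a7 = -4; 5 ≥ -4 — holds.
6) 5a3 + 3a8 = 5(5) + 3(-2) = 19, not 17 — does not hold.
7) a1 = 9 > 7, so we need a4 ≤ -4; a4 = -5 ≤ -4 — holds.
8) max(-5, -4, -4) = -4 — holds.
9) values -4, 5, -2; a3 = 5 is not < a8 = -2 — does not hold.
10) a8 + a7 = -2 + (-4) = -6; -6 > -7 — holds.
11) values -2 < 4 < 5 — holds.

Violated: 3, 4, 6, 9.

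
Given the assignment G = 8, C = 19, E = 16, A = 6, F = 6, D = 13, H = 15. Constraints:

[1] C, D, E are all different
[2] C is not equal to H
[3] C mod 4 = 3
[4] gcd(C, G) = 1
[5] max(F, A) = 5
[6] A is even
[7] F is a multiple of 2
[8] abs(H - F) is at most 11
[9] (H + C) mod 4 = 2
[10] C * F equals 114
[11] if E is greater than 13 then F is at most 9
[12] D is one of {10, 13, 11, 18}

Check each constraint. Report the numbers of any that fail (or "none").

Constraint 5 is violated.

[1] values 19, 13, 16 are pairwise distinct  ✔
[2] C = 19, H = 15; distinct  ✔
[3] 19 mod 4 = 3  ✔
[4] gcd(19, 8) = 1  ✔
[5] max(6, 6) = 6, not 5  ✘
[6] A = 6 is even  ✔
[7] 6 / 2 = 3, so 2 divides 6  ✔
[8] abs(15 - 6) = 9; 9 ≤ 11  ✔
[9] H + C = 34; 34 mod 4 = 2  ✔
[10] C * F = 19 * 6 = 114  ✔
[11] E = 16 > 13, so we need F ≤ 9; F = 6 ≤ 9  ✔
[12] D = 13 is in {10, 13, 11, 18}  ✔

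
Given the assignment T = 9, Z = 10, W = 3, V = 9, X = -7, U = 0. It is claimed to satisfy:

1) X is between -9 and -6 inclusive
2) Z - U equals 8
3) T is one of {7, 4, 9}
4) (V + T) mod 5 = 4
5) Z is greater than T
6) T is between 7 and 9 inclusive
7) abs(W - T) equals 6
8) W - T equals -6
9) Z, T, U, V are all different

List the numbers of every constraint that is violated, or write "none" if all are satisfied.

The assignment fails constraints 2, 4, 9.

1) X = -7 lies in [-9, -6] — satisfied.
2) Z - U = 10 - 0 = 10, not 8 — violated.
3) T = 9 is in {7, 4, 9} — satisfied.
4) V + T = 18; 18 mod 5 = 3, not 4 — violated.
5) Z = 10, T = 9; 10 > 9 — satisfied.
6) T = 9 lies in [7, 9] — satisfied.
7) abs(3 - 9) = 6 — satisfied.
8) W - T = 3 - 9 = -6 — satisfied.
9) T = V = 9, not all different — violated.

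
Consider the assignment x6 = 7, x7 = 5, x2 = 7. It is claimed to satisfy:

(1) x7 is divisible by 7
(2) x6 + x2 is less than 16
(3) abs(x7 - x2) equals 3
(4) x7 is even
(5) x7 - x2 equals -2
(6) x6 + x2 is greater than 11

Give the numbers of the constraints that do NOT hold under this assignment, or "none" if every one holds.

Violated: 1, 3, 4.

(1) 5 = 7*0 + 5, so 7 does not divide 5  FAIL
(2) x6 + x2 = 7 + 7 = 14; 14 < 16  OK
(3) abs(5 - 7) = 2, not 3  FAIL
(4) x7 = 5 is odd  FAIL
(5) x7 - x2 = 5 - 7 = -2  OK
(6) x6 + x2 = 7 + 7 = 14; 14 > 11  OK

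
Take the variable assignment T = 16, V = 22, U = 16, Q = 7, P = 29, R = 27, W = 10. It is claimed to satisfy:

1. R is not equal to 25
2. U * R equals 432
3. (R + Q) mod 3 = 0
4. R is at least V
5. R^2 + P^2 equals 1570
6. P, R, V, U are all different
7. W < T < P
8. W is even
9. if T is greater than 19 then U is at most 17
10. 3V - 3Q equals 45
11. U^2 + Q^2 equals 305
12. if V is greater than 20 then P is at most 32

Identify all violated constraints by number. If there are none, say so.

1. R = 27, and 27 ≠ 25  OK
2. U * R = 16 * 27 = 432  OK
3. R + Q = 34; 34 mod 3 = 1, not 0  FAIL
4. R = 27, V = 22; 27 ≥ 22  OK
5. R^2 + P^2 = 27^2 + 29^2 = 729 + 841 = 1570  OK
6. values 29, 27, 22, 16 are pairwise distinct  OK
7. values 10 < 16 < 29  OK
8. W = 10 is even  OK
9. T = 16, not > 19; antecedent false, conditional vacuously true  OK
10. 3V - 3Q = 3(22) - 3(7) = 45  OK
11. U^2 + Q^2 = 16^2 + 7^2 = 256 + 49 = 305  OK
12. V = 22 > 20, so we need P ≤ 32; P = 29 ≤ 32  OK

The assignment fails constraint 3.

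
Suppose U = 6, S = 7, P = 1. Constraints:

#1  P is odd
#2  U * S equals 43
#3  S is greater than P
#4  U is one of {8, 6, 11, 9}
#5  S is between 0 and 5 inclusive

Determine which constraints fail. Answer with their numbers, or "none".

The assignment fails constraints 2 and 5.

#1 P = 1 is odd  ✔
#2 U * S = 6 * 7 = 42, not 43  ✘
#3 S = 7, P = 1; 7 > 1  ✔
#4 U = 6 is in {8, 6, 11, 9}  ✔
#5 S = 7 is outside [0, 5]  ✘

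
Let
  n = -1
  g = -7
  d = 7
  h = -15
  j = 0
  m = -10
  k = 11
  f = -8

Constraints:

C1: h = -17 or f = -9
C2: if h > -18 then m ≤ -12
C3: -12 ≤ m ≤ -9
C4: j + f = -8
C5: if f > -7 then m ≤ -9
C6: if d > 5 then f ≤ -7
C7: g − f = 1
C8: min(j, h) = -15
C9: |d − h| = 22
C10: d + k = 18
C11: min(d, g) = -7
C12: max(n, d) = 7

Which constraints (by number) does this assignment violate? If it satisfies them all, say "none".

C1: h = -15 ≠ -17 and f = -8 ≠ -9; both disjuncts false  ✘
C2: h = -15 > -18, so we need m ≤ -12; but m = -10 > -12  ✘
C3: m = -10 lies in [-12, -9]  ✔
C4: j + f = 0 + (-8) = -8  ✔
C5: f = -8, not > -7; antecedent false, conditional vacuously true  ✔
C6: d = 7 > 5, so we need f ≤ -7; f = -8 ≤ -7  ✔
C7: g − f = -7 − (-8) = 1  ✔
C8: min(0, -15) = -15  ✔
C9: |7 − (-15)| = 22  ✔
C10: d + k = 7 + 11 = 18  ✔
C11: min(7, -7) = -7  ✔
C12: max(-1, 7) = 7  ✔

Violated: 1 and 2.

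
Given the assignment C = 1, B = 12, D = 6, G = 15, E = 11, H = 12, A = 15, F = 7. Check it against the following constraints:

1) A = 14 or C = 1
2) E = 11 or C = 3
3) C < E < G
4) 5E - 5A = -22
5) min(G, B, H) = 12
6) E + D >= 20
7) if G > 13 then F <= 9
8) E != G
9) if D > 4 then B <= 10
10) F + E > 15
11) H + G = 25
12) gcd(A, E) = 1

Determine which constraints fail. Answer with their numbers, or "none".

1) A = 15 ≠ 14, but C = 1 = 1 (second disjunct) — satisfied.
2) E = 11 = 11 (first disjunct) — satisfied.
3) values 1 < 11 < 15 — satisfied.
4) 5E - 5A = 5(11) - 5(15) = -20, not -22 — violated.
5) min(15, 12, 12) = 12 — satisfied.
6) E + D = 11 + 6 = 17; 17 < 20, bound 20 not met — violated.
7) G = 15 > 13, so we need F ≤ 9; F = 7 ≤ 9 — satisfied.
8) E = 11, G = 15; distinct — satisfied.
9) D = 6 > 4, so we need B ≤ 10; but B = 12 > 10 — violated.
10) F + E = 7 + 11 = 18; 18 > 15 — satisfied.
11) H + G = 12 + 15 = 27, not 25 — violated.
12) gcd(15, 11) = 1 — satisfied.

No — constraints 4, 6, 9, and 11 are not satisfied.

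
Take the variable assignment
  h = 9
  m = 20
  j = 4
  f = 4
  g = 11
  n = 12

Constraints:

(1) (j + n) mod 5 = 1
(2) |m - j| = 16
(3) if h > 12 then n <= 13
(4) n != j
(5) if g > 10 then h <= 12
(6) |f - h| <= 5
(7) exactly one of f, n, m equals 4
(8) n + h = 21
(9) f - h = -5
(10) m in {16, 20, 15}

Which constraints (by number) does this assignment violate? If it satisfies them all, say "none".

(1) j + n = 16; 16 mod 5 = 1  true
(2) |20 - 4| = 16  true
(3) h = 9, not > 12; antecedent false, conditional vacuously true  true
(4) n = 12, j = 4; distinct  true
(5) g = 11 > 10, so we need h ≤ 12; h = 9 ≤ 12  true
(6) |4 - 9| = 5; 5 ≤ 5  true
(7) f=4, n=12, m=20; 1 of them equals 4  true
(8) n + h = 12 + 9 = 21  true
(9) f - h = 4 - 9 = -5  true
(10) m = 20 is in {16, 20, 15}  true

All constraints are satisfied.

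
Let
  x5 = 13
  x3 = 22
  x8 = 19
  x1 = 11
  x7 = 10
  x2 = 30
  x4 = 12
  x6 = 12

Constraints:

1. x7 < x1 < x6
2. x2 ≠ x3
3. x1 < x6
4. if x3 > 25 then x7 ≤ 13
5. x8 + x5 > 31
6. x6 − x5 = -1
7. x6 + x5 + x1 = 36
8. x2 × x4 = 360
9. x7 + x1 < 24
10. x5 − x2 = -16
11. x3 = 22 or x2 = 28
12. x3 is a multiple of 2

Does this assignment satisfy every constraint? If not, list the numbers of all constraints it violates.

1. values 10 < 11 < 12  yes
2. x2 = 30, x3 = 22; distinct  yes
3. x1 = 11, x6 = 12; 11 < 12  yes
4. x3 = 22, not > 25; antecedent false, conditional vacuously true  yes
5. x8 + x5 = 19 + 13 = 32; 32 > 31  yes
6. x6 − x5 = 12 − 13 = -1  yes
7. x6 + x5 + x1 = 12 + 13 + 11 = 36  yes
8. x2 × x4 = 30 × 12 = 360  yes
9. x7 + x1 = 10 + 11 = 21; 21 < 24  yes
10. x5 − x2 = 13 − 30 = -17, not -16  no
11. x3 = 22 = 22 (first disjunct)  yes
12. 22 / 2 = 11, so 2 divides 22  yes

Constraint 10 does not hold.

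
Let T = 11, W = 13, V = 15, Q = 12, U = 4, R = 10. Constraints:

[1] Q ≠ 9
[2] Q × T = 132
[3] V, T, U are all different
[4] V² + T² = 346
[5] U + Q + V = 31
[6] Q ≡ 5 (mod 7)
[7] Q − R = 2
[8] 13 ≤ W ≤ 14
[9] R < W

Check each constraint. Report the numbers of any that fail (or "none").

None — every constraint holds.

[1] Q = 12, and 12 ≠ 9  OK
[2] Q × T = 12 × 11 = 132  OK
[3] values 15, 11, 4 are pairwise distinct  OK
[4] V² + T² = 15² + 11² = 225 + 121 = 346  OK
[5] U + Q + V = 4 + 12 + 15 = 31  OK
[6] 12 mod 7 = 5  OK
[7] Q − R = 12 − 10 = 2  OK
[8] W = 13 lies in [13, 14]  OK
[9] R = 10, W = 13; 10 < 13  OK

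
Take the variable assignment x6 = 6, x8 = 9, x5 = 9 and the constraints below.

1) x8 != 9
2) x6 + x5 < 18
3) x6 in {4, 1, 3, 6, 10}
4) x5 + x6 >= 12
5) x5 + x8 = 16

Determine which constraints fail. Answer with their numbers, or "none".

Constraints 1 and 5 are violated.

1) x8 = 9, but 9 is required to differ — fails.
2) x6 + x5 = 6 + 9 = 15; 15 < 18 — holds.
3) x6 = 6 is in {4, 1, 3, 6, 10} — holds.
4) x5 + x6 = 9 + 6 = 15; 15 ≥ 12 — holds.
5) x5 + x8 = 9 + 9 = 18, not 16 — fails.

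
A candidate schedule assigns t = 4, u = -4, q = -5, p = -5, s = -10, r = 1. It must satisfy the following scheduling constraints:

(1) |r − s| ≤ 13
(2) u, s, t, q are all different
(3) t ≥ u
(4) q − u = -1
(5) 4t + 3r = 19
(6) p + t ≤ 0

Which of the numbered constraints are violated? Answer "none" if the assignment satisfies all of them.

The assignment satisfies every constraint.

(1) |1 − (-10)| = 11; 11 ≤ 13  yes
(2) values -4, -10, 4, -5 are pairwise distinct  yes
(3) t = 4, u = -4; 4 ≥ -4  yes
(4) q − u = -5 − (-4) = -1  yes
(5) 4t + 3r = 4(4) + 3(1) = 19  yes
(6) p + t = -5 + 4 = -1; -1 ≤ 0  yes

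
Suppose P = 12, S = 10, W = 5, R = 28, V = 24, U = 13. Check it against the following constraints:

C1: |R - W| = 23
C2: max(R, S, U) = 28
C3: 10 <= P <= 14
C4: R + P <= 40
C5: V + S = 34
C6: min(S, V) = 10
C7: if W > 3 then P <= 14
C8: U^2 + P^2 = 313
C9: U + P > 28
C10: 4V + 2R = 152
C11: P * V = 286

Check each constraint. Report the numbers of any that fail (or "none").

C1: |28 - 5| = 23 — satisfied.
C2: max(28, 10, 13) = 28 — satisfied.
C3: P = 12 lies in [10, 14] — satisfied.
C4: R + P = 28 + 12 = 40; 40 ≤ 40 — satisfied.
C5: V + S = 24 + 10 = 34 — satisfied.
C6: min(10, 24) = 10 — satisfied.
C7: W = 5 > 3, so we need P ≤ 14; P = 12 ≤ 14 — satisfied.
C8: U^2 + P^2 = 13^2 + 12^2 = 169 + 144 = 313 — satisfied.
C9: U + P = 13 + 12 = 25; 25 ≤ 28, bound 28 not met — violated.
C10: 4V + 2R = 4(24) + 2(28) = 152 — satisfied.
C11: P * V = 12 * 24 = 288, not 286 — violated.

Constraints 9 and 11 are violated.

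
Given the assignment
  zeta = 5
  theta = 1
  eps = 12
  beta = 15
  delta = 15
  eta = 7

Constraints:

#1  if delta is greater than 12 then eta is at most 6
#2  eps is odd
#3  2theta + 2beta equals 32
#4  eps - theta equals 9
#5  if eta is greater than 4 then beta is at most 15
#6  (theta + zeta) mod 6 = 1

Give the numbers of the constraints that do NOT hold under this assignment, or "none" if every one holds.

#1 delta = 15 > 12, so we need eta ≤ 6; but eta = 7 > 6  ✗
#2 eps = 12 is even  ✗
#3 2theta + 2beta = 2(1) + 2(15) = 32  ✓
#4 eps - theta = 12 - 1 = 11, not 9  ✗
#5 eta = 7 > 4, so we need beta ≤ 15; beta = 15 ≤ 15  ✓
#6 theta + zeta = 6; 6 mod 6 = 0, not 1  ✗

Constraints 1, 2, 4, and 6 do not hold.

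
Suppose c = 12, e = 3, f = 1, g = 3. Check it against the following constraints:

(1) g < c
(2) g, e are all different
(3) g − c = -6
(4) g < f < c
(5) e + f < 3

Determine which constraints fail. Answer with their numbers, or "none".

(1) g = 3, c = 12; 3 < 12  ✔
(2) g = e = 3, not all different  ✘
(3) g − c = 3 − 12 = -9, not -6  ✘
(4) values 3, 1, 12; g = 3 is not < f = 1  ✘
(5) e + f = 3 + 1 = 4; 4 ≥ 3, bound 3 not met  ✘

The assignment fails constraints 2, 3, 4, and 5.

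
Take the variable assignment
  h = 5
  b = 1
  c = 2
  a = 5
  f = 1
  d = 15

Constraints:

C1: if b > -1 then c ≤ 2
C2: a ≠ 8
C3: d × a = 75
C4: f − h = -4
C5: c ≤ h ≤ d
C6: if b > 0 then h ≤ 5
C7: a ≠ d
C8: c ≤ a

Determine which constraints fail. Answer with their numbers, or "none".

C1: b = 1 > -1, so we need c ≤ 2; c = 2 ≤ 2 — holds.
C2: a = 5, and 5 ≠ 8 — holds.
C3: d × a = 15 × 5 = 75 — holds.
C4: f − h = 1 − 5 = -4 — holds.
C5: values 2 ≤ 5 ≤ 15 — holds.
C6: b = 1 > 0, so we need h ≤ 5; h = 5 ≤ 5 — holds.
C7: a = 5, d = 15; distinct — holds.
C8: c = 2, a = 5; 2 ≤ 5 — holds.

None — every constraint holds.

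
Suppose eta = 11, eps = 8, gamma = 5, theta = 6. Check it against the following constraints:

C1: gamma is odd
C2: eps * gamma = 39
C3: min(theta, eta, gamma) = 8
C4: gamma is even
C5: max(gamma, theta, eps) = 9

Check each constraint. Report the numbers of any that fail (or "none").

C1: gamma = 5 is odd  ✔
C2: eps * gamma = 8 * 5 = 40, not 39  ✘
C3: min(6, 11, 5) = 5, not 8  ✘
C4: gamma = 5 is odd  ✘
C5: max(5, 6, 8) = 8, not 9  ✘

No — constraints 2, 3, 4, and 5 are not satisfied.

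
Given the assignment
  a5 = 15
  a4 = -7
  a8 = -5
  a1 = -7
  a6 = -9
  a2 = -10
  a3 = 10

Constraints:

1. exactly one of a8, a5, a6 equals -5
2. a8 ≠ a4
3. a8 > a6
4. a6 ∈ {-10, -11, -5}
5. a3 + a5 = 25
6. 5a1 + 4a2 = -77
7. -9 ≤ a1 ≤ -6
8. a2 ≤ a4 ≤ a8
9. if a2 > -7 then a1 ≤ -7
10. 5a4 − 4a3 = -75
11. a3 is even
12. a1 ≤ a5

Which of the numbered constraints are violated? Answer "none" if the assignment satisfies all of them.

The assignment fails constraints 4 and 6.

1. a8=-5, a5=15, a6=-9; 1 of them equals -5 — satisfied.
2. a8 = -5, a4 = -7; distinct — satisfied.
3. a8 = -5, a6 = -9; -5 > -9 — satisfied.
4. a6 = -9 is not in {-10, -11, -5} — violated.
5. a3 + a5 = 10 + 15 = 25 — satisfied.
6. 5a1 + 4a2 = 5(-7) + 4(-10) = -75, not -77 — violated.
7. a1 = -7 lies in [-9, -6] — satisfied.
8. values -10 ≤ -7 ≤ -5 — satisfied.
9. a2 = -10, not > -7; antecedent false, conditional vacuously true — satisfied.
10. 5a4 − 4a3 = 5(-7) − 4(10) = -75 — satisfied.
11. a3 = 10 is even — satisfied.
12. a1 = -7, a5 = 15; -7 ≤ 15 — satisfied.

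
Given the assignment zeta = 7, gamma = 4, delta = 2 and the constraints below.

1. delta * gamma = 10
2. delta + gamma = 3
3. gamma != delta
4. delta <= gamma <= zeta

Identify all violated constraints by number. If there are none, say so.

No — constraints 1 and 2 are not satisfied.

1. delta * gamma = 2 * 4 = 8, not 10  no
2. delta + gamma = 2 + 4 = 6, not 3  no
3. gamma = 4, delta = 2; distinct  yes
4. values 2 <= 4 <= 7  yes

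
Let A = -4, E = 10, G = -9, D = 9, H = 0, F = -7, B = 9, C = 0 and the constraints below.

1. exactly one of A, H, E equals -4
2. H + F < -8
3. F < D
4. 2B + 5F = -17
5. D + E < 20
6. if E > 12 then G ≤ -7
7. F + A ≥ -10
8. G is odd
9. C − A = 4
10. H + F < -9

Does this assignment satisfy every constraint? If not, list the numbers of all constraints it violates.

1. A=-4, H=0, E=10; 1 of them equals -4 — OK.
2. H + F = 0 + (-7) = -7; -7 ≥ -8, bound -8 not met — violated.
3. F = -7, D = 9; -7 < 9 — OK.
4. 2B + 5F = 2(9) + 5(-7) = -17 — OK.
5. D + E = 9 + 10 = 19; 19 < 20 — OK.
6. E = 10, not > 12; antecedent false, conditional vacuously true — OK.
7. F + A = -7 + (-4) = -11; -11 < -10, bound -10 not met — violated.
8. G = -9 is odd — OK.
9. C − A = 0 − (-4) = 4 — OK.
10. H + F = 0 + (-7) = -7; -7 ≥ -9, bound -9 not met — violated.

Violated: 2, 7, and 10.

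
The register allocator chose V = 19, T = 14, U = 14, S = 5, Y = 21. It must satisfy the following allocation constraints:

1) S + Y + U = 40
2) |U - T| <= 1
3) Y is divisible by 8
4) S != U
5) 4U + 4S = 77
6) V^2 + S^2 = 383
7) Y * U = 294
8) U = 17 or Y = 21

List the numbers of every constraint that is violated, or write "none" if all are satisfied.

1) S + Y + U = 5 + 21 + 14 = 40 — OK.
2) |14 - 14| = 0; 0 ≤ 1 — OK.
3) 21 = 8*2 + 5, so 8 does not divide 21 — violated.
4) S = 5, U = 14; distinct — OK.
5) 4U + 4S = 4(14) + 4(5) = 76, not 77 — violated.
6) V^2 + S^2 = 19^2 + 5^2 = 361 + 25 = 386, not 383 — violated.
7) Y * U = 21 * 14 = 294 — OK.
8) U = 14 ≠ 17, but Y = 21 = 21 (second disjunct) — OK.

No — constraints 3, 5, and 6 are not satisfied.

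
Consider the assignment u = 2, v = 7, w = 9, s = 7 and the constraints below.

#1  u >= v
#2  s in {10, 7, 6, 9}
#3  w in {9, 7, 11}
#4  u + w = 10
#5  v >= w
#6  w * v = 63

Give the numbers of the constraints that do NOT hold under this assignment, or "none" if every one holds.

#1 u = 2, v = 7; 2 < 7 (want ≥) — violated.
#2 s = 7 is in {10, 7, 6, 9} — OK.
#3 w = 9 is in {9, 7, 11} — OK.
#4 u + w = 2 + 9 = 11, not 10 — violated.
#5 v = 7, w = 9; 7 < 9 (want ≥) — violated.
#6 w * v = 9 * 7 = 63 — OK.

Violated: 1, 4, and 5.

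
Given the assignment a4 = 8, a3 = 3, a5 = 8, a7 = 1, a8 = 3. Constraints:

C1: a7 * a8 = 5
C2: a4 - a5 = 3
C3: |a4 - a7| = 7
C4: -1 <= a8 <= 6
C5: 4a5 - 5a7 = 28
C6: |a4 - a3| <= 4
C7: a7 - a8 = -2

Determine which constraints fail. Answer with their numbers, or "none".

C1: a7 * a8 = 1 * 3 = 3, not 5 — fails.
C2: a4 - a5 = 8 - 8 = 0, not 3 — fails.
C3: |8 - 1| = 7 — holds.
C4: a8 = 3 lies in [-1, 6] — holds.
C5: 4a5 - 5a7 = 4(8) - 5(1) = 27, not 28 — fails.
C6: |8 - 3| = 5; 5 > 4, exceeds bound 4 — fails.
C7: a7 - a8 = 1 - 3 = -2 — holds.

The assignment fails constraints 1, 2, 5, 6.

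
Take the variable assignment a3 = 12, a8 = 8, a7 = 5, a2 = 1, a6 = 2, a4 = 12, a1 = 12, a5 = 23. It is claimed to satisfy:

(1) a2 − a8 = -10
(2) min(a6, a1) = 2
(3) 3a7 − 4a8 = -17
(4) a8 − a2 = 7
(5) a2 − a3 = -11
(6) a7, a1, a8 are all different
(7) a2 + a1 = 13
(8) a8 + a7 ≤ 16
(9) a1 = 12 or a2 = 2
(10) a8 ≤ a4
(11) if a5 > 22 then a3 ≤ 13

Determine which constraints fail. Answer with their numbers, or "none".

(1) a2 − a8 = 1 − 8 = -7, not -10  false
(2) min(2, 12) = 2  true
(3) 3a7 − 4a8 = 3(5) − 4(8) = -17  true
(4) a8 − a2 = 8 − 1 = 7  true
(5) a2 − a3 = 1 − 12 = -11  true
(6) values 5, 12, 8 are pairwise distinct  true
(7) a2 + a1 = 1 + 12 = 13  true
(8) a8 + a7 = 8 + 5 = 13; 13 ≤ 16  true
(9) a1 = 12 = 12 (first disjunct)  true
(10) a8 = 8, a4 = 12; 8 ≤ 12  true
(11) a5 = 23 > 22, so we need a3 ≤ 13; a3 = 12 ≤ 13  true

Violated: 1.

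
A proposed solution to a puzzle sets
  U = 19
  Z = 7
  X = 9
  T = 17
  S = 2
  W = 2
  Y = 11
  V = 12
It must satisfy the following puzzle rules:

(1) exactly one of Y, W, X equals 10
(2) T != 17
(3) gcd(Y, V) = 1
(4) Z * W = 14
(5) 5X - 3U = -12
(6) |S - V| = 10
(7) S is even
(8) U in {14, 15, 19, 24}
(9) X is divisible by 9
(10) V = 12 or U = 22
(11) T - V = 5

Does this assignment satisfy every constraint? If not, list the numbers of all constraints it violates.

No — constraints 1 and 2 are not satisfied.

(1) Y=11, W=2, X=9; 0 of them equal 10, not exactly one — violated.
(2) T = 17, but 17 is required to differ — violated.
(3) gcd(11, 12) = 1 — satisfied.
(4) Z * W = 7 * 2 = 14 — satisfied.
(5) 5X - 3U = 5(9) - 3(19) = -12 — satisfied.
(6) |2 - 12| = 10 — satisfied.
(7) S = 2 is even — satisfied.
(8) U = 19 is in {14, 15, 19, 24} — satisfied.
(9) 9 / 9 = 1, so 9 divides 9 — satisfied.
(10) V = 12 = 12 (first disjunct) — satisfied.
(11) T - V = 17 - 12 = 5 — satisfied.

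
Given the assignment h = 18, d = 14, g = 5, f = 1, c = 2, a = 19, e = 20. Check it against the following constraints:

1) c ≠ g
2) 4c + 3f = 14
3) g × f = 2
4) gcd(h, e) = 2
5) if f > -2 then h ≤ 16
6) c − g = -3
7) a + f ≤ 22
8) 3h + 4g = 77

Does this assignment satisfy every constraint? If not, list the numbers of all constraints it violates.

1) c = 2, g = 5; distinct — satisfied.
2) 4c + 3f = 4(2) + 3(1) = 11, not 14 — violated.
3) g × f = 5 × 1 = 5, not 2 — violated.
4) gcd(18, 20) = 2 — satisfied.
5) f = 1 > -2, so we need h ≤ 16; but h = 18 > 16 — violated.
6) c − g = 2 − 5 = -3 — satisfied.
7) a + f = 19 + 1 = 20; 20 ≤ 22 — satisfied.
8) 3h + 4g = 3(18) + 4(5) = 74, not 77 — violated.

Constraints 2, 3, 5, 8 do not hold.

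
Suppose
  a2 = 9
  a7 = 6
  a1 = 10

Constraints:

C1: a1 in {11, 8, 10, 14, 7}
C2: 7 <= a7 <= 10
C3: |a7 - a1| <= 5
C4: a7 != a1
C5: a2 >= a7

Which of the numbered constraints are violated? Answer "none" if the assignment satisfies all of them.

C1: a1 = 10 is in {11, 8, 10, 14, 7}  holds
C2: a7 = 6 is outside [7, 10]  fails
C3: |6 - 10| = 4; 4 ≤ 5  holds
C4: a7 = 6, a1 = 10; distinct  holds
C5: a2 = 9, a7 = 6; 9 ≥ 6  holds

Constraint 2 does not hold.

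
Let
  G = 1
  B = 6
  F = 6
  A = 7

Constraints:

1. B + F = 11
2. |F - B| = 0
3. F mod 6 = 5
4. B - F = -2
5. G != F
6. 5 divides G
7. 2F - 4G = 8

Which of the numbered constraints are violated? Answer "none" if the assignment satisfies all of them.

1. B + F = 6 + 6 = 12, not 11 — fails.
2. |6 - 6| = 0 — holds.
3. 6 mod 6 = 0, not 5 — fails.
4. B - F = 6 - 6 = 0, not -2 — fails.
5. G = 1, F = 6; distinct — holds.
6. 1 = 5*0 + 1, so 5 does not divide 1 — fails.
7. 2F - 4G = 2(6) - 4(1) = 8 — holds.

Constraints 1, 3, 4, 6 are violated.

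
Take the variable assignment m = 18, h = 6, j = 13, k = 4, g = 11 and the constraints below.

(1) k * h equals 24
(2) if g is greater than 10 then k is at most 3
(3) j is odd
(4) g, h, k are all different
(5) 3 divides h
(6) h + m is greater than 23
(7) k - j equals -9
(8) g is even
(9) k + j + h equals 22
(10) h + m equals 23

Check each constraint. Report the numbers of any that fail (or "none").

No — constraints 2, 8, 9, and 10 are not satisfied.

(1) k * h = 4 * 6 = 24 — OK.
(2) g = 11 > 10, so we need k ≤ 3; but k = 4 > 3 — violated.
(3) j = 13 is odd — OK.
(4) values 11, 6, 4 are pairwise distinct — OK.
(5) 6 / 3 = 2, so 3 divides 6 — OK.
(6) h + m = 6 + 18 = 24; 24 > 23 — OK.
(7) k - j = 4 - 13 = -9 — OK.
(8) g = 11 is odd — violated.
(9) k + j + h = 4 + 13 + 6 = 23, not 22 — violated.
(10) h + m = 6 + 18 = 24, not 23 — violated.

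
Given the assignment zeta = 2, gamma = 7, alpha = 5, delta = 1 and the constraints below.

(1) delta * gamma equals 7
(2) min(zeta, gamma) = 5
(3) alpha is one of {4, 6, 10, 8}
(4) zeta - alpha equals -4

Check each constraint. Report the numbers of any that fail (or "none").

(1) delta * gamma = 1 * 7 = 7 — satisfied.
(2) min(2, 7) = 2, not 5 — violated.
(3) alpha = 5 is not in {4, 6, 10, 8} — violated.
(4) zeta - alpha = 2 - 5 = -3, not -4 — violated.

Constraints 2, 3, and 4 are violated.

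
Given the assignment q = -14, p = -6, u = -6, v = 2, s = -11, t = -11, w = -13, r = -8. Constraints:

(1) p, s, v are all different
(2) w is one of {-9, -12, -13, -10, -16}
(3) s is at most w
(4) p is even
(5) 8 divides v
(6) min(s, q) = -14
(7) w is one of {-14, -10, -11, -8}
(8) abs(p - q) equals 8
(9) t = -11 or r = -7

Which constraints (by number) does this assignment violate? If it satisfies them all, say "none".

(1) values -6, -11, 2 are pairwise distinct  ✔
(2) w = -13 is in {-9, -12, -13, -10, -16}  ✔
(3) s = -11, w = -13; -11 > -13 (want ≤)  ✘
(4) p = -6 is even  ✔
(5) 2 = 8*0 + 2, so 8 does not divide 2  ✘
(6) min(-11, -14) = -14  ✔
(7) w = -13 is not in {-14, -10, -11, -8}  ✘
(8) abs(-6 - (-14)) = 8  ✔
(9) t = -11 = -11 (first disjunct)  ✔

Violated: 3, 5, and 7.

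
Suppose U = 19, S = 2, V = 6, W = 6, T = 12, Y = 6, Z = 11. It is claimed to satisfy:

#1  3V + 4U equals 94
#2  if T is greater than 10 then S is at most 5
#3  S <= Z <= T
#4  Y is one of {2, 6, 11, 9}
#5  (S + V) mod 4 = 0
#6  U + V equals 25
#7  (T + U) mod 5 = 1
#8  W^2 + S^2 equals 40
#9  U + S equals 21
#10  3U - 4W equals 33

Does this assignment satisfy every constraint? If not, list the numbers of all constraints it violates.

None — every constraint holds.

#1 3V + 4U = 3(6) + 4(19) = 94 — holds.
#2 T = 12 > 10, so we need S ≤ 5; S = 2 ≤ 5 — holds.
#3 values 2 <= 11 <= 12 — holds.
#4 Y = 6 is in {2, 6, 11, 9} — holds.
#5 S + V = 8; 8 mod 4 = 0 — holds.
#6 U + V = 19 + 6 = 25 — holds.
#7 T + U = 31; 31 mod 5 = 1 — holds.
#8 W^2 + S^2 = 6^2 + 2^2 = 36 + 4 = 40 — holds.
#9 U + S = 19 + 2 = 21 — holds.
#10 3U - 4W = 3(19) - 4(6) = 33 — holds.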